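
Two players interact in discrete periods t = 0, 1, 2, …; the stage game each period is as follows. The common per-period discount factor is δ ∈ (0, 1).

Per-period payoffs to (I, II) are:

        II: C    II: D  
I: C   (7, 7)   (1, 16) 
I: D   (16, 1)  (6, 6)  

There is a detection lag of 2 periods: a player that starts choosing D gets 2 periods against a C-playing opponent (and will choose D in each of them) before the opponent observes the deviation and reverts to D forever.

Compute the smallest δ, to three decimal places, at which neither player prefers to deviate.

The best deviation is to choose D for all 2 undetected periods, earning 16 each, then 6 forever once detected.
Deviation value: 16(1−δ^2)/(1−δ) + 6δ^2/(1−δ); cooperation value: 7/(1−δ).
IC: 7 ≥ 16(1−δ^2) + 6δ^2 = 16 − 10δ^2.
So δ^2 ≥ 9/10, giving δ ≥ (9/10)^(1/2) ≈ 0.949.

0.949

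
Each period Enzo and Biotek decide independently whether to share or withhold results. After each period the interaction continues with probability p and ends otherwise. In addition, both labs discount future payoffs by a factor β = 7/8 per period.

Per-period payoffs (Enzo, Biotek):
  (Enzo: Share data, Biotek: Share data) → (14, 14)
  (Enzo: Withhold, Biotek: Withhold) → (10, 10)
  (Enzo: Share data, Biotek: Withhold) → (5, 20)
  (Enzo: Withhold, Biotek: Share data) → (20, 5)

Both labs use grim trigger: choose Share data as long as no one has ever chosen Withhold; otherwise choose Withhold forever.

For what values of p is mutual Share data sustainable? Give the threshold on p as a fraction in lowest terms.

24/35

With continuation probability p and discount β, the effective per-period discount factor is βp.
Grim-trigger IC: βp ≥ (20−14)/(20−10) = 3/5.
So p ≥ (3/5)/(7/8) = 24/35.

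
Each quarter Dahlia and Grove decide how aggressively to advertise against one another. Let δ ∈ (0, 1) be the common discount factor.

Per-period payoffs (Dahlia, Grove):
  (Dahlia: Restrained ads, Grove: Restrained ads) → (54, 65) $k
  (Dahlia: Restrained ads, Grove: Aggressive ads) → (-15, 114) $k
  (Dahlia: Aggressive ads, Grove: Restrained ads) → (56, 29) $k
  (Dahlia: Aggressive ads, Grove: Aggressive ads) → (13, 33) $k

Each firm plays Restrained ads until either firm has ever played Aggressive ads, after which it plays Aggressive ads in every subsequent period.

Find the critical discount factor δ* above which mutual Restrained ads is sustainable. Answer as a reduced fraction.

Dahlia: cooperation gives 54 each period; deviation gives 56 once then 13 forever.
  54/(1−δ) ≥ 56 + 13δ/(1−δ) ⇒ δ ≥ 2/43.
Grove: cooperation gives 65 each period; deviation gives 114 once then 33 forever.
  δ ≥ 49/81.
Both must hold, so the binding constraint is Grove's: δ ≥ 49/81.

49/81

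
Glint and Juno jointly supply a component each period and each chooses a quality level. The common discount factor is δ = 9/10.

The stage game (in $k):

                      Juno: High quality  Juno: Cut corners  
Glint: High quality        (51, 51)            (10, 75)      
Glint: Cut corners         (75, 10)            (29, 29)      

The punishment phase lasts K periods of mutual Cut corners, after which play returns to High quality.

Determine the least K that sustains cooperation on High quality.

2

IC: δ(1−δ^K)/(1−δ) ≥ (75−51)/(51−29) = 12/11.
With δ = 9/10: need 1 − δ^K ≥ 12/11·(1−9/10)/(9/10), i.e. δ^K ≤ 0.8788.
Since (9/10)^1 = 0.9000 and (9/10)^2 = 0.8100, the smallest such K is 2.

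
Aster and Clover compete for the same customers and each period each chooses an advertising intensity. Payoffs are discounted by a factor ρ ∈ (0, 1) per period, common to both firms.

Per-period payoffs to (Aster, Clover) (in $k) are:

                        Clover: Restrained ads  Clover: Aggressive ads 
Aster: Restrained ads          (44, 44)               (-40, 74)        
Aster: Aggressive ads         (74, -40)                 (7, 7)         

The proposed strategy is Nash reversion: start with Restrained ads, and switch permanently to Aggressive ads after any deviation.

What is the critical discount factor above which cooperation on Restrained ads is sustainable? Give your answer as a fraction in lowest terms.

Under grim trigger the critical discount factor is (T−C)/(T−P) with T = 74, C = 44, P = 7.
ρ* = (74−44)/(74−7) = 30/67.

30/67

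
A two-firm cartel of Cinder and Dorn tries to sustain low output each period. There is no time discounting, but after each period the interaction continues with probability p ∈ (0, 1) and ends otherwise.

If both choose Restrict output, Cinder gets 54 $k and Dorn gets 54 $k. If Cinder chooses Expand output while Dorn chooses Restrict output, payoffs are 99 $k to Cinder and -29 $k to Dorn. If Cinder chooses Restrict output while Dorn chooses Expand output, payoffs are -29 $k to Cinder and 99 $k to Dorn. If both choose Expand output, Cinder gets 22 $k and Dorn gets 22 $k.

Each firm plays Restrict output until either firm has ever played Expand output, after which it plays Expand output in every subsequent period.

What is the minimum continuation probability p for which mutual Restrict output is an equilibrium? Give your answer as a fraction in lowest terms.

45/77

With no time discounting, the continuation probability p plays the role of the discount factor.
Grim-trigger IC: 54/(1−p) ≥ 99 + 22p/(1−p) ⇒ p ≥ (99−54)/(99−22) = 45/77.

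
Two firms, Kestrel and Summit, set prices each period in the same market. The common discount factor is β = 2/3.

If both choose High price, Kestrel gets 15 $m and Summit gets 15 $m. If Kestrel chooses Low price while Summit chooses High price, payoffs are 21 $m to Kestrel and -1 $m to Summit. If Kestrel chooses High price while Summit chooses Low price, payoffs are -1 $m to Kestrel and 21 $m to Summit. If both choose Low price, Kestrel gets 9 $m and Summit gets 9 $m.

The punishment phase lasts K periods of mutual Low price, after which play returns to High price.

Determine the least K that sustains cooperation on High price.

IC: β(1−β^K)/(1−β) ≥ (21−15)/(15−9) = 1.
With β = 2/3: need 1 − β^K ≥ 1·(1−2/3)/(2/3), i.e. β^K ≤ 0.5000.
Since (2/3)^1 = 0.6667 and (2/3)^2 = 0.4444, the smallest such K is 2.

2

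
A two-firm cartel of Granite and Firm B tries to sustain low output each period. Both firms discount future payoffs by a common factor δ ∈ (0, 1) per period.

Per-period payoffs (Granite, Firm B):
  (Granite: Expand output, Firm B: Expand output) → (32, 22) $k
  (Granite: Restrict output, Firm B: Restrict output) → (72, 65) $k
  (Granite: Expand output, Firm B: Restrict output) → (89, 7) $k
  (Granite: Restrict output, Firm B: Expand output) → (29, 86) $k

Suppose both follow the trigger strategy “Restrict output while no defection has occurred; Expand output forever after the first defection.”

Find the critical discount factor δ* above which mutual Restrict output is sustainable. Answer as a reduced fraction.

21/64

For Granite: deviation gain 89−72 = 17, per-period punishment loss 72−32 = 40. IC gives δ ≥ 17/57.
For Firm B: gain 21, loss 43 per period, so δ ≥ 21/64.
The tighter constraint is Firm B's, so cooperation needs δ ≥ 21/64.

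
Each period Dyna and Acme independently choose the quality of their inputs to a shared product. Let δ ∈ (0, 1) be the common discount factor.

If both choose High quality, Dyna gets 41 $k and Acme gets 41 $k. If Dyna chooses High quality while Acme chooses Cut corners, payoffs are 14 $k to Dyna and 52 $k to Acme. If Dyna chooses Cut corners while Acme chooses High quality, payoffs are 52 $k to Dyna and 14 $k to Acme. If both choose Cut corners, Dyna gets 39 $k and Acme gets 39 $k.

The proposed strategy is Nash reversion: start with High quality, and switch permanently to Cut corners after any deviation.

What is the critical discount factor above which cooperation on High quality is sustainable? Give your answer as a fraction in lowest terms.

Cooperation forever yields 41 each period: 41/(1−δ).
Deviating yields 52 once, then 39 forever: 52 + 39δ/(1−δ).
No profitable deviation requires 41/(1−δ) ≥ 52 + 39δ/(1−δ).
Multiplying by (1−δ): 41 ≥ 52(1−δ) + 39δ = 52 − 13δ.
So 13δ ≥ 11, i.e. δ ≥ 11/13.

11/13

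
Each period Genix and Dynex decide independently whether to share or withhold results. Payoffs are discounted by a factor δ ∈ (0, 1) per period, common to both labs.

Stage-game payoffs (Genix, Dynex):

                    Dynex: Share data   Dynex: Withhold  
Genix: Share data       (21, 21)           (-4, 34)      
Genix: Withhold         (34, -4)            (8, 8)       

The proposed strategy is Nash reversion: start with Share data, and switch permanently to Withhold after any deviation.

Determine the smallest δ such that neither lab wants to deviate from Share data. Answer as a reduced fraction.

1/2

21/(1−δ) ≥ 34 + 8δ/(1−δ)
21 ≥ 34 − 26δ
δ ≥ 13/26 = 1/2.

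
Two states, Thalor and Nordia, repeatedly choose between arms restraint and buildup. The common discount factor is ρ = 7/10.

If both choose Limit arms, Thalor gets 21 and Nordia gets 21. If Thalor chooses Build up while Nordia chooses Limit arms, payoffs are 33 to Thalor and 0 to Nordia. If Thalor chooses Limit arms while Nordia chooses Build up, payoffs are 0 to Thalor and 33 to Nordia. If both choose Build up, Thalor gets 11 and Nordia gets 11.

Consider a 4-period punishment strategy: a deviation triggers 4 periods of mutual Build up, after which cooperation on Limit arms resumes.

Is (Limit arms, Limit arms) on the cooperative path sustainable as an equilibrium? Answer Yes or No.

Yes

A one-shot deviation gives 33 now, then 11 for 4 periods, then back to 21.
Gain from deviating: (33−21) today; loss: (21−11) in each of the next 4 periods.
No-deviation condition: (21−11)(ρ+…+ρ^4) ≥ 33−21, i.e. ρ+…+ρ^4 ≥ 6/5.
At ρ = 7/10: ρ+…+ρ^4 = 1.7731 ≥ 1.2000.
So cooperation is sustainable.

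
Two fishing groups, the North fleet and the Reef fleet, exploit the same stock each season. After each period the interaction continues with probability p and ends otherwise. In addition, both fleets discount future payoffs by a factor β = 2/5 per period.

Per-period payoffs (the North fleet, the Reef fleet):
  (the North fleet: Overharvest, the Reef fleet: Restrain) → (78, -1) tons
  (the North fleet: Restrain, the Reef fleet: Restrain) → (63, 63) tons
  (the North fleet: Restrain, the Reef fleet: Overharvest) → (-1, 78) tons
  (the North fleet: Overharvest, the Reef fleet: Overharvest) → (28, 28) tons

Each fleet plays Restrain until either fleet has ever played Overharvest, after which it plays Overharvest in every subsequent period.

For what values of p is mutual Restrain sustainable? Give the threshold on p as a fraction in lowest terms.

With continuation probability p and discount β, the effective per-period discount factor is βp.
Grim-trigger IC: βp ≥ (78−63)/(78−28) = 3/10.
So p ≥ (3/10)/(2/5) = 3/4.

3/4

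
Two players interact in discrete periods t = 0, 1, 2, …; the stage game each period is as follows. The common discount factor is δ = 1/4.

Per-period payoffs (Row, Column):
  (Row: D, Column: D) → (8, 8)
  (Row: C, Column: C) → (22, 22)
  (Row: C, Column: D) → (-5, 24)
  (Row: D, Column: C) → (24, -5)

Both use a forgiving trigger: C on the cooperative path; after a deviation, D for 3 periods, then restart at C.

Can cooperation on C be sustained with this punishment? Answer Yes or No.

Comparing payoff streams over the 4 periods until play realigns: cooperate → 22(1+δ+…+δ^3); deviate → 24 + 8(δ+…+δ^3).
Cooperation is sustained iff (22−8)(δ+…+δ^3) ≥ 24−22.
δ+…+δ^3 = 1/4·(1−(1/4)^3)/(1−1/4) = 0.3281, and (24−22)/(22−8) = 0.1429.
0.3281 ≥ 0.1429, so cooperation is sustainable.

Yes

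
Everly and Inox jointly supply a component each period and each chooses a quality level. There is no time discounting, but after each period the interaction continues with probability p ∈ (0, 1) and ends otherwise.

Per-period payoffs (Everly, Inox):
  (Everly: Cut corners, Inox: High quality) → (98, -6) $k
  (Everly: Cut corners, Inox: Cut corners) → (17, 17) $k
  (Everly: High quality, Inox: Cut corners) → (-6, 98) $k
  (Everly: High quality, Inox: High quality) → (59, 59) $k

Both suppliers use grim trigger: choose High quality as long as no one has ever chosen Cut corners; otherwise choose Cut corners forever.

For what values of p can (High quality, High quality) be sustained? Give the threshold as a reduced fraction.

13/27

Expected cooperation value is 59 + p·59 + p²·59 + … = 59/(1−p); deviation gives 98 + p·17/(1−p).
59 ≥ 98(1−p) + 17p ⇒ 81p ≥ 39 ⇒ p ≥ 39/81 = 13/27.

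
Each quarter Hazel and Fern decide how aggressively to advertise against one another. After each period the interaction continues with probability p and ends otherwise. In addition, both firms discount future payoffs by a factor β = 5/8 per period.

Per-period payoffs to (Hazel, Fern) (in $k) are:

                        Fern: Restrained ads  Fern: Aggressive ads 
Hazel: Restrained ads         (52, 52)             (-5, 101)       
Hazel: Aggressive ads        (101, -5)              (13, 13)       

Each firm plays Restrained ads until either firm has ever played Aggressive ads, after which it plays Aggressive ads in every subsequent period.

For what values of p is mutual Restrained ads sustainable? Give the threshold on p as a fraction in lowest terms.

49/55

With continuation probability p and discount β, the effective per-period discount factor is βp.
Grim-trigger IC: βp ≥ (101−52)/(101−13) = 49/88.
So p ≥ (49/88)/(5/8) = 49/55.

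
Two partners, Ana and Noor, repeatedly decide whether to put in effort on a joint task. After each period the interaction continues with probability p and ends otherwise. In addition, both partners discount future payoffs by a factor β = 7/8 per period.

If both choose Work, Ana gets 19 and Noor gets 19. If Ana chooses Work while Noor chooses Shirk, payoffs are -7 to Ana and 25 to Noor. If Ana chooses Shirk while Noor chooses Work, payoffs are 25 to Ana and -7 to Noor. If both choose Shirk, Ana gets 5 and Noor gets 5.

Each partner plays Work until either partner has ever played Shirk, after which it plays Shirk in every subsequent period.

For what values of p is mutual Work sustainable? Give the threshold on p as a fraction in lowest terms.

12/35

Expected continuation weight on next period's payoff is β·p = 7/8·p, which plays the role of the discount factor.
Cooperation requires 7/8·p ≥ (25−19)/(25−5) = 3/10, hence p ≥ 12/35.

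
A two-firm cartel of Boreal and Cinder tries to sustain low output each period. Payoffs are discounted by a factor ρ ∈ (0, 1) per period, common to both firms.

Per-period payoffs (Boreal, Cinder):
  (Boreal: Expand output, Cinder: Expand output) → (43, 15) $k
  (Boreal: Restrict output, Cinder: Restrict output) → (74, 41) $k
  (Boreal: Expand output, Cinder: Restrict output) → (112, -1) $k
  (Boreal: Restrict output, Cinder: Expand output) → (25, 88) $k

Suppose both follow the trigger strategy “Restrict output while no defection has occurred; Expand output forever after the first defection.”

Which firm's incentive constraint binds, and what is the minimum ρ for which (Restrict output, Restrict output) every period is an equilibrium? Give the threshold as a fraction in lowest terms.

Cinder; ρ ≥ 47/73

Boreal's threshold: (112−74)/(112−43) = 38/69.
Cinder's threshold: (88−41)/(88−15) = 47/73.
38/69 < 47/73, so Cinder binds and ρ* = 47/73.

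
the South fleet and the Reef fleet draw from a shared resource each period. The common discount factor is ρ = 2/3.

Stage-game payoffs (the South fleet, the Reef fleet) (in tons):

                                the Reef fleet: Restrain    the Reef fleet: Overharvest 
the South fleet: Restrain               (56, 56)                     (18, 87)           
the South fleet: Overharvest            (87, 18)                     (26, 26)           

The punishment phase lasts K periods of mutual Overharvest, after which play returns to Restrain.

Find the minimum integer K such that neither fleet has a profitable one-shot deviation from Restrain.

2

No profitable deviation requires (56−26)(ρ+…+ρ^K) ≥ 87−56, i.e. ρ+…+ρ^K ≥ 31/30 ≈ 1.0333.
With ρ = 2/3, the partial sums are K=1: 0.6667, K=2: 1.1111.
K = 2 is the first length at which the sum reaches 1.0333.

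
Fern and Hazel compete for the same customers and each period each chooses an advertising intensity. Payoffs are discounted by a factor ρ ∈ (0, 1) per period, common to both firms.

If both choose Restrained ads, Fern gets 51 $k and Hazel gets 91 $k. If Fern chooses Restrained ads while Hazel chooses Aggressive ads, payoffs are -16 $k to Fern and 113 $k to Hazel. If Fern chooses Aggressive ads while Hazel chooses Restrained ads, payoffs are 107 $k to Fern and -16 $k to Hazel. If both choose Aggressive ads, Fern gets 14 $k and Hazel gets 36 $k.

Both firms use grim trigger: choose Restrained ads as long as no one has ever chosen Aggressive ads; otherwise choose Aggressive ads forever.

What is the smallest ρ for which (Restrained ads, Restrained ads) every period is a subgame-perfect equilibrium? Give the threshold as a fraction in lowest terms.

Fern: cooperation gives 51 each period; deviation gives 107 once then 14 forever.
  51/(1−ρ) ≥ 107 + 14ρ/(1−ρ) ⇒ ρ ≥ 56/93.
Hazel: cooperation gives 91 each period; deviation gives 113 once then 36 forever.
  ρ ≥ 22/77 = 2/7.
Both must hold, so the binding constraint is Fern's: ρ ≥ 56/93.

56/93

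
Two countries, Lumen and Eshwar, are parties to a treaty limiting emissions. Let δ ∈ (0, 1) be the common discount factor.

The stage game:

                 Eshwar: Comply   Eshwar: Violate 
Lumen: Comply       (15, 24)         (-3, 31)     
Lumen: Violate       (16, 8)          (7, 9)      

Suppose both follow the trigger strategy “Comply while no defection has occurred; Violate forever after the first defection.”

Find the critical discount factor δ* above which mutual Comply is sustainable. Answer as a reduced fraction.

For Lumen: deviation gain 16−15 = 1, per-period punishment loss 15−7 = 8. IC gives δ ≥ 1/9.
For Eshwar: gain 7, loss 15 per period, so δ ≥ 7/22.
The tighter constraint is Eshwar's, so cooperation needs δ ≥ 7/22.

7/22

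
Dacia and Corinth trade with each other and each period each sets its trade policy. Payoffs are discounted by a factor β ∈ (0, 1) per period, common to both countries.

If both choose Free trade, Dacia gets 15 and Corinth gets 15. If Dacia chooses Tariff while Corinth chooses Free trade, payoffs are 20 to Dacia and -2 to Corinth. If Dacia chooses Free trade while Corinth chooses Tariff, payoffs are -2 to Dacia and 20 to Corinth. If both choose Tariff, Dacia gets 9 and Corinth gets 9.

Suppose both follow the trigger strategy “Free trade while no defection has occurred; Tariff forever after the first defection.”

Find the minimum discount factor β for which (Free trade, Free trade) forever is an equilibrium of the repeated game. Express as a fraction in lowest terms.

5/11

Under grim trigger the critical discount factor is (T−C)/(T−P) with T = 20, C = 15, P = 9.
β* = (20−15)/(20−9) = 5/11.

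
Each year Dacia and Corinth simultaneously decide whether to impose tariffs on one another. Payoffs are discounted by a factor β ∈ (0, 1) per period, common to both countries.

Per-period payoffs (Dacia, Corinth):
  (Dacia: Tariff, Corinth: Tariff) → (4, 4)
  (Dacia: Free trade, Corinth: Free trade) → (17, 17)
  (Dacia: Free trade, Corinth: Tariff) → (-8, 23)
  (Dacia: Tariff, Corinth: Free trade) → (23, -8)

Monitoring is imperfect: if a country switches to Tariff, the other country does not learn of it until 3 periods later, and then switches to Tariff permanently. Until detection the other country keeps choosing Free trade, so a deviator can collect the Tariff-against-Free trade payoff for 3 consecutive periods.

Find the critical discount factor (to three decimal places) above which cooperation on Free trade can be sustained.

0.681

The best deviation is to choose Tariff for all 3 undetected periods, earning 23 each, then 4 forever once detected.
Deviation value: 23(1−β^3)/(1−β) + 4β^3/(1−β); cooperation value: 17/(1−β).
IC: 17 ≥ 23(1−β^3) + 4β^3 = 23 − 19β^3.
So β^3 ≥ 6/19, giving β ≥ (6/19)^(1/3) ≈ 0.681.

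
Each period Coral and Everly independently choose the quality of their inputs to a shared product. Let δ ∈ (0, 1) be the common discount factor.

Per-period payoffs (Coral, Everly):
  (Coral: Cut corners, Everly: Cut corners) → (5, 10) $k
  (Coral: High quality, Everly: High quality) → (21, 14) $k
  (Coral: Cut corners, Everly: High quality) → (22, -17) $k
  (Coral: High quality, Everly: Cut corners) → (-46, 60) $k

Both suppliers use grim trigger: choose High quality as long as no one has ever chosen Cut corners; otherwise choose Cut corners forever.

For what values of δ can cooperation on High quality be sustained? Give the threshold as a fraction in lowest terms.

For Coral: deviation gain 22−21 = 1, per-period punishment loss 21−5 = 16. IC gives δ ≥ 1/17.
For Everly: gain 46, loss 4 per period, so δ ≥ 46/50 = 23/25.
The tighter constraint is Everly's, so cooperation needs δ ≥ 23/25.

23/25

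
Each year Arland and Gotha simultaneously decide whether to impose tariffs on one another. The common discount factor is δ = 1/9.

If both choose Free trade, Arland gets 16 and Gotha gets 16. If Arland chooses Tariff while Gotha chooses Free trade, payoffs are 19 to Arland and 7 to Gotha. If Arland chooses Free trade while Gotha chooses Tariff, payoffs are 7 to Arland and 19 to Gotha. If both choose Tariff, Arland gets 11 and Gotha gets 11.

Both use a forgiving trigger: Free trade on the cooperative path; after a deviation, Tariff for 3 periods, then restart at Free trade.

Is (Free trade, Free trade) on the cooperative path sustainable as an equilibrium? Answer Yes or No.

No

Comparing payoff streams over the 4 periods until play realigns: cooperate → 16(1+δ+…+δ^3); deviate → 19 + 11(δ+…+δ^3).
Cooperation is sustained iff (16−11)(δ+…+δ^3) ≥ 19−16.
δ+…+δ^3 = 1/9·(1−(1/9)^3)/(1−1/9) = 0.1248, and (19−16)/(16−11) = 0.6000.
0.1248 < 0.6000, so cooperation is not sustainable.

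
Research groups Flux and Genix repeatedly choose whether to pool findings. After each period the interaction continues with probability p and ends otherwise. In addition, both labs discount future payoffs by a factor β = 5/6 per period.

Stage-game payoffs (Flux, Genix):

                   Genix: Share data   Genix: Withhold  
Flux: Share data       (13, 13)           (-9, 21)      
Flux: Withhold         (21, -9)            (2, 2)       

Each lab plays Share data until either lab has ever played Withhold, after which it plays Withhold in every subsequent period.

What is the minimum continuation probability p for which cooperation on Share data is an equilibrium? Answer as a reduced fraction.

48/95

Expected continuation weight on next period's payoff is β·p = 5/6·p, which plays the role of the discount factor.
Cooperation requires 5/6·p ≥ (21−13)/(21−2) = 8/19, hence p ≥ 48/95.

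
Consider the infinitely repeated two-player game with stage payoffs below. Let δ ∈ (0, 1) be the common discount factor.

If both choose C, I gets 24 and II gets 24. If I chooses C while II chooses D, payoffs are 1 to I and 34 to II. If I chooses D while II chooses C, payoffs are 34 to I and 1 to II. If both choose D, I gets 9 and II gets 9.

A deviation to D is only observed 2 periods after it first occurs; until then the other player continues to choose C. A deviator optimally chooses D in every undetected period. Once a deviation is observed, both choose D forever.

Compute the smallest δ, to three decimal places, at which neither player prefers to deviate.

Deviating for the 2 undetected periods gains 34−24 = 10 per period over cooperation, then loses 24−9 = 15 per period forever once punishment starts.
Gain: 10(1 + δ + … + δ^1); loss: 15·δ^2/(1−δ).
No profitable deviation ⇔ 10(1−δ^2) ≤ 15·δ^2, i.e. δ^2 ≥ 10/(10+15) = 2/5.
Hence δ ≥ (2/5)^(1/2) ≈ 0.632.

0.632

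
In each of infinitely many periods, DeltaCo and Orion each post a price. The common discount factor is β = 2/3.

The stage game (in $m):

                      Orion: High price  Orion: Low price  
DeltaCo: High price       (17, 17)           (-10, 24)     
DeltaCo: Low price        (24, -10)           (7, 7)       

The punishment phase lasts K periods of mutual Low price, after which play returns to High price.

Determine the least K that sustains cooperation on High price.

Need Σ_{k=1}^{K} β^k ≥ (24−17)/(17−7) = 0.7000 at β = 2/3.
At K = 1 the sum is 0.6667 < 0.7000; at K = 2 it is 1.1111 ≥ 0.7000.
So the minimum punishment length is K = 2.

2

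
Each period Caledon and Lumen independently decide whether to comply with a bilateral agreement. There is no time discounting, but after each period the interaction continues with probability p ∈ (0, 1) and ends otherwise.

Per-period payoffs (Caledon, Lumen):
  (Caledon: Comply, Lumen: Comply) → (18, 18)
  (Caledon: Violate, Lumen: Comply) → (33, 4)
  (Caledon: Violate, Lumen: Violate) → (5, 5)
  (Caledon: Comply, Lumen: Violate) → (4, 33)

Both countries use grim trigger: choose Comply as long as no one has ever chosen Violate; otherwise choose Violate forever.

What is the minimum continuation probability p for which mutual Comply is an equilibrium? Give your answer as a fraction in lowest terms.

With no time discounting, the continuation probability p plays the role of the discount factor.
Grim-trigger IC: 18/(1−p) ≥ 33 + 5p/(1−p) ⇒ p ≥ (33−18)/(33−5) = 15/28.

15/28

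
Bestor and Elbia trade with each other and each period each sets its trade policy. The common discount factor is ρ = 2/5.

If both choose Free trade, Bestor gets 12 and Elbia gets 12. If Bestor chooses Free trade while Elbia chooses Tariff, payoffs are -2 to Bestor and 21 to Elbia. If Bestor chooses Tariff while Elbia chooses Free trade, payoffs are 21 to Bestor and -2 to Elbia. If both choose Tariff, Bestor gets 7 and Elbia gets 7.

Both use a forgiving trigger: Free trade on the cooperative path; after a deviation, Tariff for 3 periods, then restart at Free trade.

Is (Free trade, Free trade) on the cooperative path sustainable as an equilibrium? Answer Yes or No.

IC: ρ+…+ρ^3 ≥ (21−12)/(12−7) = 9/5.
At ρ = 2/5: partial sum = 0.6240 < 1.8000. Cooperation not sustainable.

No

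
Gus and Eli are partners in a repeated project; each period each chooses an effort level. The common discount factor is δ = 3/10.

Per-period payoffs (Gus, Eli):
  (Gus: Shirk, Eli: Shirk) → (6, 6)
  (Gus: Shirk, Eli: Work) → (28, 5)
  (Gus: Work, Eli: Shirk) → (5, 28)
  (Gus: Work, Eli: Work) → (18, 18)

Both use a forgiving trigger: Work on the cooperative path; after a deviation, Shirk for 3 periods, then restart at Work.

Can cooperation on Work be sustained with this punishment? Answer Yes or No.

Comparing payoff streams over the 4 periods until play realigns: cooperate → 18(1+δ+…+δ^3); deviate → 28 + 6(δ+…+δ^3).
Cooperation is sustained iff (18−6)(δ+…+δ^3) ≥ 28−18.
δ+…+δ^3 = 3/10·(1−(3/10)^3)/(1−3/10) = 0.4170, and (28−18)/(18−6) = 0.8333.
0.4170 < 0.8333, so cooperation is not sustainable.

No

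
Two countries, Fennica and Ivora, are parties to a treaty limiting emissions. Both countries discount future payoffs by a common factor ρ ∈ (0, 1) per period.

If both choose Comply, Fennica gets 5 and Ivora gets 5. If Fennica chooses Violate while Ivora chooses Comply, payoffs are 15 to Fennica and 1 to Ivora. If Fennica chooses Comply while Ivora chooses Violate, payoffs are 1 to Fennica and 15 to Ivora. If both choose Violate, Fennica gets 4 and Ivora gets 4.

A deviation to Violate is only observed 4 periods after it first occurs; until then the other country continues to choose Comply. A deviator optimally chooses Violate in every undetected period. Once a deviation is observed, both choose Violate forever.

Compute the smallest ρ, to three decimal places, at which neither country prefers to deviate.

0.976

A deviator earns 15 for 4 periods, then 4 forever; cooperating earns 5 forever. Multiplying the IC by (1−ρ):
5 ≥ 15(1−ρ^4) + 4ρ^4, so 11·ρ^4 ≥ 10 and ρ^4 ≥ 10/11.
ρ ≥ (10/11)^(1/4) ≈ 0.976.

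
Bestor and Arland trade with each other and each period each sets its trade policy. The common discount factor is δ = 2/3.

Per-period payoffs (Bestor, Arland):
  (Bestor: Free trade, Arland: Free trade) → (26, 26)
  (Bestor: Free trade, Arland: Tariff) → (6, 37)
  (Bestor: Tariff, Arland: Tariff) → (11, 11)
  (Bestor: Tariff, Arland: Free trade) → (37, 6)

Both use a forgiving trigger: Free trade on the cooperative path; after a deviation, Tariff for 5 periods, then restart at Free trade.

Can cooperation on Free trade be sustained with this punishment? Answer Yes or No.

Yes

IC: δ+…+δ^5 ≥ (37−26)/(26−11) = 11/15.
At δ = 2/3: partial sum = 1.7366 ≥ 0.7333. Cooperation sustainable.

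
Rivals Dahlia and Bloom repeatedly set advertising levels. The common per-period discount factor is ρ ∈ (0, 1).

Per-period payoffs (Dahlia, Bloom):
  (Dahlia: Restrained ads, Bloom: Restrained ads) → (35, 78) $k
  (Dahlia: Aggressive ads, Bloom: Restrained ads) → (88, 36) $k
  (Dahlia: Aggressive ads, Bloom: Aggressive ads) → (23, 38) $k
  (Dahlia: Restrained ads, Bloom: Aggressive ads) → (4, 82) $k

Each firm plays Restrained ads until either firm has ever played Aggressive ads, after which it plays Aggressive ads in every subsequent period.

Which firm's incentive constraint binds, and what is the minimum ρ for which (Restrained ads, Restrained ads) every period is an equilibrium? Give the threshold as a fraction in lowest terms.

For Dahlia: deviation gain 88−35 = 53, per-period punishment loss 35−23 = 12. IC gives ρ ≥ 53/65.
For Bloom: gain 4, loss 40 per period, so ρ ≥ 4/44 = 1/11.
The tighter constraint is Dahlia's, so cooperation needs ρ ≥ 53/65.

Dahlia; ρ ≥ 53/65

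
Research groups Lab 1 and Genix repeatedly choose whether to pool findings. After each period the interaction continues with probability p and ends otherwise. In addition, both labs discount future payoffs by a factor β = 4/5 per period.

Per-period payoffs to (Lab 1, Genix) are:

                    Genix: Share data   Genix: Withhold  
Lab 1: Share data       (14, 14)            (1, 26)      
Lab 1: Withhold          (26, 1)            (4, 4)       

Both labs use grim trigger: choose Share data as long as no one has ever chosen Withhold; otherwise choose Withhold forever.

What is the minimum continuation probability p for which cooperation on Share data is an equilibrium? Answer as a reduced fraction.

Expected continuation weight on next period's payoff is β·p = 4/5·p, which plays the role of the discount factor.
Cooperation requires 4/5·p ≥ (26−14)/(26−4) = 6/11, hence p ≥ 15/22.

15/22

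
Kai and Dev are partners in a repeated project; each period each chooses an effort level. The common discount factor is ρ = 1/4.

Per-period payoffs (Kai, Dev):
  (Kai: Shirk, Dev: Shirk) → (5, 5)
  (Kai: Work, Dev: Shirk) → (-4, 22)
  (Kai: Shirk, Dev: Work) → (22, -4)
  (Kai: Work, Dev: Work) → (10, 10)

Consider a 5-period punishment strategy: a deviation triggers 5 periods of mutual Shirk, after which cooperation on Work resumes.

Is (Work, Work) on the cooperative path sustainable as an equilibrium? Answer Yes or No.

A one-shot deviation gives 22 now, then 5 for 5 periods, then back to 10.
Gain from deviating: (22−10) today; loss: (10−5) in each of the next 5 periods.
No-deviation condition: (10−5)(ρ+…+ρ^5) ≥ 22−10, i.e. ρ+…+ρ^5 ≥ 12/5.
At ρ = 1/4: ρ+…+ρ^5 = 0.3330 < 2.4000.
So cooperation is not sustainable.

No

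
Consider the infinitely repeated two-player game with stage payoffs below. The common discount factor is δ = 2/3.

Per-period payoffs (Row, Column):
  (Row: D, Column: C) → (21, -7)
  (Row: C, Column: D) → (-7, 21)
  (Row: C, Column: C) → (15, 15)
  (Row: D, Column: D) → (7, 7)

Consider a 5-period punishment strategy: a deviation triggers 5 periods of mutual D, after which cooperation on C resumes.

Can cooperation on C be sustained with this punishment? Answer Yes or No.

Yes

A one-shot deviation gives 21 now, then 7 for 5 periods, then back to 15.
Gain from deviating: (21−15) today; loss: (15−7) in each of the next 5 periods.
No-deviation condition: (15−7)(δ+…+δ^5) ≥ 21−15, i.e. δ+…+δ^5 ≥ 3/4.
At δ = 2/3: δ+…+δ^5 = 1.7366 ≥ 0.7500.
So cooperation is sustainable.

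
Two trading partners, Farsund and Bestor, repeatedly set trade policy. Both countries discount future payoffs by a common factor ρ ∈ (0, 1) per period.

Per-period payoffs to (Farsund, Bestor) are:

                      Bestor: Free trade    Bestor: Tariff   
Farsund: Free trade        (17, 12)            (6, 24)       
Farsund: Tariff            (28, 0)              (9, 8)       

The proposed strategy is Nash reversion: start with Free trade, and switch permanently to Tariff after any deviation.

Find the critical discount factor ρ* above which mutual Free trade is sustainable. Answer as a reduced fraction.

Farsund: cooperation gives 17 each period; deviation gives 28 once then 9 forever.
  17/(1−ρ) ≥ 28 + 9ρ/(1−ρ) ⇒ ρ ≥ 11/19.
Bestor: cooperation gives 12 each period; deviation gives 24 once then 8 forever.
  ρ ≥ 12/16 = 3/4.
Both must hold, so the binding constraint is Bestor's: ρ ≥ 3/4.

3/4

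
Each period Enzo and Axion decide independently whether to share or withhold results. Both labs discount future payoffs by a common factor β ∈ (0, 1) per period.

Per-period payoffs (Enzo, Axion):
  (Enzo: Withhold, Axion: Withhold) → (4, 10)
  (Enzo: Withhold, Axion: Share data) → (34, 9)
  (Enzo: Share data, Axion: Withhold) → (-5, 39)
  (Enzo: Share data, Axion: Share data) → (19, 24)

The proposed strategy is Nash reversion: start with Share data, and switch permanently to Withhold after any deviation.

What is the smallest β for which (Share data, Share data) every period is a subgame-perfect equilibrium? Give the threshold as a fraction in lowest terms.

Enzo: cooperation gives 19 each period; deviation gives 34 once then 4 forever.
  19/(1−β) ≥ 34 + 4β/(1−β) ⇒ β ≥ 15/30 = 1/2.
Axion: cooperation gives 24 each period; deviation gives 39 once then 10 forever.
  β ≥ 15/29.
Both must hold, so the binding constraint is Axion's: β ≥ 15/29.

15/29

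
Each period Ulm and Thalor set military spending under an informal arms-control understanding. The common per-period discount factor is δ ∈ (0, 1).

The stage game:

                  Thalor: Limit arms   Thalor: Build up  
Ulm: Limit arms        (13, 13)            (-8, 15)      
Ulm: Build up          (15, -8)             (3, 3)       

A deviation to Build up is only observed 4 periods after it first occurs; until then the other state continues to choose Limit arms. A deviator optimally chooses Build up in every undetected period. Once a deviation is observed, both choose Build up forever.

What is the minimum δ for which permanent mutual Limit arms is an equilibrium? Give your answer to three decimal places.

0.639

A deviator earns 15 for 4 periods, then 3 forever; cooperating earns 13 forever. Multiplying the IC by (1−δ):
13 ≥ 15(1−δ^4) + 3δ^4, so 12·δ^4 ≥ 2 and δ^4 ≥ 1/6.
δ ≥ (1/6)^(1/4) ≈ 0.639.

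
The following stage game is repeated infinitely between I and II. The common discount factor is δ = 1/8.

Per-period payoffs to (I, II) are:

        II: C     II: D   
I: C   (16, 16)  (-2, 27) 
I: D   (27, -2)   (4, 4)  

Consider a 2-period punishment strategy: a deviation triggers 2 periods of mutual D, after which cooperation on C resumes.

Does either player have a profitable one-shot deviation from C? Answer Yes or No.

Yes

Comparing payoff streams over the 3 periods until play realigns: cooperate → 16(1+δ+…+δ^2); deviate → 27 + 4(δ+…+δ^2).
Cooperation is sustained iff (16−4)(δ+…+δ^2) ≥ 27−16.
δ+…+δ^2 = 1/8·(1−(1/8)^2)/(1−1/8) = 0.1406, and (27−16)/(16−4) = 0.9167.
0.1406 < 0.9167, so cooperation is not sustainable.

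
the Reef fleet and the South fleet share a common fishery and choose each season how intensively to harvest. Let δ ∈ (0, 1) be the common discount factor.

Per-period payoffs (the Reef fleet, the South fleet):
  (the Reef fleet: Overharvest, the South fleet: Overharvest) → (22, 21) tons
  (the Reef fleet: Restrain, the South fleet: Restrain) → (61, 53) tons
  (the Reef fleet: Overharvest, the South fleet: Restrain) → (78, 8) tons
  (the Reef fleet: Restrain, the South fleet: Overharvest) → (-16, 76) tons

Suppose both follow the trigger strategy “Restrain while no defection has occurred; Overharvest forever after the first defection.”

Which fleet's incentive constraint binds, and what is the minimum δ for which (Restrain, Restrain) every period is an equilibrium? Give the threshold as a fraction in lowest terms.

the Reef fleet's threshold: (78−61)/(78−22) = 17/56.
the South fleet's threshold: (76−53)/(76−21) = 23/55.
17/56 < 23/55, so the South fleet binds and δ* = 23/55.

the South fleet; δ ≥ 23/55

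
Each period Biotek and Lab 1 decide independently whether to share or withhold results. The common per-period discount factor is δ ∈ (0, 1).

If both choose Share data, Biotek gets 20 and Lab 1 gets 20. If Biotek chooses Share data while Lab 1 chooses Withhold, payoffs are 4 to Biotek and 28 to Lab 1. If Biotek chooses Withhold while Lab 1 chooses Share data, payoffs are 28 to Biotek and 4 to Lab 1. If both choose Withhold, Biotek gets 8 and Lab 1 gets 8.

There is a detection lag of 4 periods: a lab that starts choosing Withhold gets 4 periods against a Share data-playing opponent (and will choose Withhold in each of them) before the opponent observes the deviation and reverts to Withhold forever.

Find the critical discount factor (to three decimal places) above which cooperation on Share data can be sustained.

0.795

A deviator earns 28 for 4 periods, then 8 forever; cooperating earns 20 forever. Multiplying the IC by (1−δ):
20 ≥ 28(1−δ^4) + 8δ^4, so 20·δ^4 ≥ 8 and δ^4 ≥ 2/5.
δ ≥ (2/5)^(1/4) ≈ 0.795.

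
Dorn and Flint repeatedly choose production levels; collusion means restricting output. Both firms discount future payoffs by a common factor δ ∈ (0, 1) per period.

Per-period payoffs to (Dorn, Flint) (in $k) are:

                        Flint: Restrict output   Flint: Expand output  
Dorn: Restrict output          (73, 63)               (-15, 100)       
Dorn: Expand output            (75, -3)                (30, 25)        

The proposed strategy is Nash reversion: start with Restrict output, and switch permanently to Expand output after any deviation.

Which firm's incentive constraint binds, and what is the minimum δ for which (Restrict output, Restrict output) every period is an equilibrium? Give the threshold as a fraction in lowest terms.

Flint; δ ≥ 37/75

Dorn's threshold: (75−73)/(75−30) = 2/45.
Flint's threshold: (100−63)/(100−25) = 37/75.
2/45 < 37/75, so Flint binds and δ* = 37/75.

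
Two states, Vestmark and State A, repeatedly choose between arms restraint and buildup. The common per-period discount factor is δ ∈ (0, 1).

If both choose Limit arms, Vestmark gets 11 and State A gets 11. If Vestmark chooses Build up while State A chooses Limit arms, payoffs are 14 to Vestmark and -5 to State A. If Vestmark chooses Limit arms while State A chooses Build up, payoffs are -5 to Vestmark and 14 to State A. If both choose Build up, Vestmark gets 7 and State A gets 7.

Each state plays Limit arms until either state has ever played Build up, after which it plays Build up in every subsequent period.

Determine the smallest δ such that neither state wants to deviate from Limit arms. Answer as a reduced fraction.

3/7

One-period gain from deviating is 14 − 11 = 3. The loss is 11 − 7 = 4 in every subsequent period, with present value 4·δ/(1−δ).
Deviation is unprofitable when 4·δ/(1−δ) ≥ 3, i.e. δ/(1−δ) ≥ 3/4.
Equivalently δ ≥ 3/(3+4) = 3/7.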